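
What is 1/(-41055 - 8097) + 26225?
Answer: 1289011199/49152 ≈ 26225.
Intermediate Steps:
1/(-41055 - 8097) + 26225 = 1/(-49152) + 26225 = -1/49152 + 26225 = 1289011199/49152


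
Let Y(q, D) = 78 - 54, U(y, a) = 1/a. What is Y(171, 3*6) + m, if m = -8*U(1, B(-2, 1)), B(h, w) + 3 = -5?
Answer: 25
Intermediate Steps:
B(h, w) = -8 (B(h, w) = -3 - 5 = -8)
Y(q, D) = 24
m = 1 (m = -8/(-8) = -8*(-1/8) = 1)
Y(171, 3*6) + m = 24 + 1 = 25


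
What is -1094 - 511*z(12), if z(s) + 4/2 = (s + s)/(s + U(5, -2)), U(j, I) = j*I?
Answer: -6204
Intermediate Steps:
U(j, I) = I*j
z(s) = -2 + 2*s/(-10 + s) (z(s) = -2 + (s + s)/(s - 2*5) = -2 + (2*s)/(s - 10) = -2 + (2*s)/(-10 + s) = -2 + 2*s/(-10 + s))
-1094 - 511*z(12) = -1094 - 10220/(-10 + 12) = -1094 - 10220/2 = -1094 - 511*10 = -1094 - 5110 = -6204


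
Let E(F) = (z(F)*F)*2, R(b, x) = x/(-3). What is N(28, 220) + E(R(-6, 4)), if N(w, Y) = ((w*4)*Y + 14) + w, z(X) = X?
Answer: 222170/9 ≈ 24686.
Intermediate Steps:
R(b, x) = -x/3 (R(b, x) = x*(-⅓) = -x/3)
N(w, Y) = 14 + w + 4*Y*w (N(w, Y) = ((4*w)*Y + 14) + w = (4*Y*w + 14) + w = (14 + 4*Y*w) + w = 14 + w + 4*Y*w)
E(F) = 2*F² (E(F) = (F*F)*2 = F²*2 = 2*F²)
N(28, 220) + E(R(-6, 4)) = (14 + 28 + 4*220*28) + 2*(-⅓*4)² = (14 + 28 + 24640) + 2*(-4/3)² = 24682 + 2*(16/9) = 24682 + 32/9 = 222170/9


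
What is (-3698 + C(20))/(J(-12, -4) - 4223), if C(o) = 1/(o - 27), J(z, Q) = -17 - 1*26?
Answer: 8629/9954 ≈ 0.86689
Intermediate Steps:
J(z, Q) = -43 (J(z, Q) = -17 - 26 = -43)
C(o) = 1/(-27 + o)
(-3698 + C(20))/(J(-12, -4) - 4223) = (-3698 + 1/(-27 + 20))/(-43 - 4223) = (-3698 + 1/(-7))/(-4266) = (-3698 - 1/7)*(-1/4266) = -25887/7*(-1/4266) = 8629/9954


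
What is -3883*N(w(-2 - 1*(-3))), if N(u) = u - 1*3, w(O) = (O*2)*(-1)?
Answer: 19415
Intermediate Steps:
w(O) = -2*O (w(O) = (2*O)*(-1) = -2*O)
N(u) = -3 + u (N(u) = u - 3 = -3 + u)
-3883*N(w(-2 - 1*(-3))) = -3883*(-3 - 2*(-2 - 1*(-3))) = -3883*(-3 - 2*(-2 + 3)) = -3883*(-3 - 2*1) = -3883*(-3 - 2) = -3883*(-5) = 19415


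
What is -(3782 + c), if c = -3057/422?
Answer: -1592947/422 ≈ -3774.8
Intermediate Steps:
c = -3057/422 (c = -3057*1/422 = -3057/422 ≈ -7.2441)
-(3782 + c) = -(3782 - 3057/422) = -1*1592947/422 = -1592947/422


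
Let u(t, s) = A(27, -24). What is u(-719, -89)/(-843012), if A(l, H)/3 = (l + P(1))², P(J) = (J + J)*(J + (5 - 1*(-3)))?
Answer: -675/93668 ≈ -0.0072063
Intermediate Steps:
P(J) = 2*J*(8 + J) (P(J) = (2*J)*(J + (5 + 3)) = (2*J)*(J + 8) = (2*J)*(8 + J) = 2*J*(8 + J))
A(l, H) = 3*(18 + l)² (A(l, H) = 3*(l + 2*1*(8 + 1))² = 3*(l + 2*1*9)² = 3*(l + 18)² = 3*(18 + l)²)
u(t, s) = 6075 (u(t, s) = 3*(18 + 27)² = 3*45² = 3*2025 = 6075)
u(-719, -89)/(-843012) = 6075/(-843012) = 6075*(-1/843012) = -675/93668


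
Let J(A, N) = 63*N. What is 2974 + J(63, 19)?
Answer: 4171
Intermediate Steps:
2974 + J(63, 19) = 2974 + 63*19 = 2974 + 1197 = 4171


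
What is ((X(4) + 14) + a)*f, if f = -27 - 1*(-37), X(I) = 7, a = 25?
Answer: 460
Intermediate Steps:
f = 10 (f = -27 + 37 = 10)
((X(4) + 14) + a)*f = ((7 + 14) + 25)*10 = (21 + 25)*10 = 46*10 = 460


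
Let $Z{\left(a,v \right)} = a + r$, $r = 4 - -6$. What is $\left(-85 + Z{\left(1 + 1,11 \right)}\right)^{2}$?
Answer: $5329$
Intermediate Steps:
$r = 10$ ($r = 4 + 6 = 10$)
$Z{\left(a,v \right)} = 10 + a$ ($Z{\left(a,v \right)} = a + 10 = 10 + a$)
$\left(-85 + Z{\left(1 + 1,11 \right)}\right)^{2} = \left(-85 + \left(10 + \left(1 + 1\right)\right)\right)^{2} = \left(-85 + \left(10 + 2\right)\right)^{2} = \left(-85 + 12\right)^{2} = \left(-73\right)^{2} = 5329$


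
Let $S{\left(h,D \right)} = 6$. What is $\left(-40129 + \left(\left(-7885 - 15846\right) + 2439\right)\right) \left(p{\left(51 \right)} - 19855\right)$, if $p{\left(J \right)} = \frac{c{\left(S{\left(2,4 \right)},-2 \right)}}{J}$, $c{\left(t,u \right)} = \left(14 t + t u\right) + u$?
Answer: $\frac{3658288955}{3} \approx 1.2194 \cdot 10^{9}$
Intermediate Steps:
$c{\left(t,u \right)} = u + 14 t + t u$
$p{\left(J \right)} = \frac{70}{J}$ ($p{\left(J \right)} = \frac{-2 + 14 \cdot 6 + 6 \left(-2\right)}{J} = \frac{-2 + 84 - 12}{J} = \frac{70}{J}$)
$\left(-40129 + \left(\left(-7885 - 15846\right) + 2439\right)\right) \left(p{\left(51 \right)} - 19855\right) = \left(-40129 + \left(\left(-7885 - 15846\right) + 2439\right)\right) \left(\frac{70}{51} - 19855\right) = \left(-40129 + \left(-23731 + 2439\right)\right) \left(70 \cdot \frac{1}{51} - 19855\right) = \left(-40129 - 21292\right) \left(\frac{70}{51} - 19855\right) = \left(-61421\right) \left(- \frac{1012535}{51}\right) = \frac{3658288955}{3}$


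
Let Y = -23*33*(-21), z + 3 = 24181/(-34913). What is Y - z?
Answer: 556607227/34913 ≈ 15943.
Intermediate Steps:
z = -128920/34913 (z = -3 + 24181/(-34913) = -3 + 24181*(-1/34913) = -3 - 24181/34913 = -128920/34913 ≈ -3.6926)
Y = 15939 (Y = -759*(-21) = 15939)
Y - z = 15939 - 1*(-128920/34913) = 15939 + 128920/34913 = 556607227/34913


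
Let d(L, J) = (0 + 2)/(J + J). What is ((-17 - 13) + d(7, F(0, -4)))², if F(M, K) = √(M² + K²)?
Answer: 14161/16 ≈ 885.06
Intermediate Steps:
F(M, K) = √(K² + M²)
d(L, J) = 1/J (d(L, J) = 2/((2*J)) = 2*(1/(2*J)) = 1/J)
((-17 - 13) + d(7, F(0, -4)))² = ((-17 - 13) + 1/(√((-4)² + 0²)))² = (-30 + 1/(√(16 + 0)))² = (-30 + 1/(√16))² = (-30 + 1/4)² = (-30 + ¼)² = (-119/4)² = 14161/16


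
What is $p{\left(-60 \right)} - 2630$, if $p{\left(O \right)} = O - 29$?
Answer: $-2719$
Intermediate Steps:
$p{\left(O \right)} = -29 + O$ ($p{\left(O \right)} = O - 29 = -29 + O$)
$p{\left(-60 \right)} - 2630 = \left(-29 - 60\right) - 2630 = -89 - 2630 = -2719$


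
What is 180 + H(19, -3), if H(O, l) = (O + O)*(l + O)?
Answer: 788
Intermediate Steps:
H(O, l) = 2*O*(O + l) (H(O, l) = (2*O)*(O + l) = 2*O*(O + l))
180 + H(19, -3) = 180 + 2*19*(19 - 3) = 180 + 2*19*16 = 180 + 608 = 788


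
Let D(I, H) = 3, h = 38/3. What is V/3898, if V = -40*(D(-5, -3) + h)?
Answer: -940/5847 ≈ -0.16077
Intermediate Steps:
h = 38/3 (h = 38*(⅓) = 38/3 ≈ 12.667)
V = -1880/3 (V = -40*(3 + 38/3) = -40*47/3 = -1880/3 ≈ -626.67)
V/3898 = -1880/3/3898 = -1880/3*1/3898 = -940/5847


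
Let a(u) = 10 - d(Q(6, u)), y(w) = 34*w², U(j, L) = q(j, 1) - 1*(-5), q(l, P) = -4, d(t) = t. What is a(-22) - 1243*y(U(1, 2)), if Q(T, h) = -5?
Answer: -42247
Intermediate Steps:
U(j, L) = 1 (U(j, L) = -4 - 1*(-5) = -4 + 5 = 1)
a(u) = 15 (a(u) = 10 - 1*(-5) = 10 + 5 = 15)
a(-22) - 1243*y(U(1, 2)) = 15 - 42262*1² = 15 - 42262 = -42247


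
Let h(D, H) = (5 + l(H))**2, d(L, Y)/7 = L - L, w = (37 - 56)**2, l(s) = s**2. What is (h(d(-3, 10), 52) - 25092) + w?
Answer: 7313950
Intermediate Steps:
w = 361 (w = (-19)**2 = 361)
d(L, Y) = 0 (d(L, Y) = 7*(L - L) = 7*0 = 0)
h(D, H) = (5 + H**2)**2
(h(d(-3, 10), 52) - 25092) + w = ((5 + 52**2)**2 - 25092) + 361 = ((5 + 2704)**2 - 25092) + 361 = (2709**2 - 25092) + 361 = (7338681 - 25092) + 361 = 7313589 + 361 = 7313950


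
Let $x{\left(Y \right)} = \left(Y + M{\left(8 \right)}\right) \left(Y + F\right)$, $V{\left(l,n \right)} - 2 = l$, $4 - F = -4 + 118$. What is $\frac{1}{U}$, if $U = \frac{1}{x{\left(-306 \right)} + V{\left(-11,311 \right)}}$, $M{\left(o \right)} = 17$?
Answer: $120215$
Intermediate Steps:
$F = -110$ ($F = 4 - \left(-4 + 118\right) = 4 - 114 = -110$)
$V{\left(l,n \right)} = 2 + l$
$x{\left(Y \right)} = \left(-110 + Y\right) \left(17 + Y\right)$ ($x{\left(Y \right)} = \left(Y + 17\right) \left(Y - 110\right) = \left(17 + Y\right) \left(-110 + Y\right) = \left(-110 + Y\right) \left(17 + Y\right)$)
$U = \frac{1}{120215}$ ($U = \frac{1}{\left(-1870 + \left(-306\right)^{2} - -28458\right) + \left(2 - 11\right)} = \frac{1}{\left(-1870 + 93636 + 28458\right) - 9} = \frac{1}{120224 - 9} = \frac{1}{120215} \approx 8.3184 \cdot 10^{-6}$)
$\frac{1}{U} = \frac{1}{\frac{1}{120215}} = 120215$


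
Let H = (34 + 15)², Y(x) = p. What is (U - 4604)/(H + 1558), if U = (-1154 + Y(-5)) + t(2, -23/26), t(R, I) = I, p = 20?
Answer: -149211/102934 ≈ -1.4496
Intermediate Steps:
Y(x) = 20
U = -29507/26 (U = (-1154 + 20) - 23/26 = -1134 - 23*1/26 = -1134 - 23/26 = -29507/26 ≈ -1134.9)
H = 2401 (H = 49² = 2401)
(U - 4604)/(H + 1558) = (-29507/26 - 4604)/(2401 + 1558) = -149211/26/3959 = -149211/26*1/3959 = -149211/102934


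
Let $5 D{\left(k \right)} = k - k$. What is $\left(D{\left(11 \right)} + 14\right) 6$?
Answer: $84$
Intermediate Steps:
$D{\left(k \right)} = 0$ ($D{\left(k \right)} = \frac{k - k}{5} = \frac{1}{5} \cdot 0 = 0$)
$\left(D{\left(11 \right)} + 14\right) 6 = \left(0 + 14\right) 6 = 14 \cdot 6 = 84$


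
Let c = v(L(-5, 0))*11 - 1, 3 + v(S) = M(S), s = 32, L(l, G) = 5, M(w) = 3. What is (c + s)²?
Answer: 961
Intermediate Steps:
v(S) = 0 (v(S) = -3 + 3 = 0)
c = -1 (c = 0*11 - 1 = 0 - 1 = -1)
(c + s)² = (-1 + 32)² = 31² = 961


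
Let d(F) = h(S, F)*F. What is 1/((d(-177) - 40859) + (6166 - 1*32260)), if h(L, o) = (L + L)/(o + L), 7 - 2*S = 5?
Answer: -88/5891687 ≈ -1.4936e-5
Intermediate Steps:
S = 1 (S = 7/2 - 1/2*5 = 7/2 - 5/2 = 1)
h(L, o) = 2*L/(L + o) (h(L, o) = (2*L)/(L + o) = 2*L/(L + o))
d(F) = 2*F/(1 + F) (d(F) = (2*1/(1 + F))*F = (2/(1 + F))*F = 2*F/(1 + F))
1/((d(-177) - 40859) + (6166 - 1*32260)) = 1/((2*(-177)/(1 - 177) - 40859) + (6166 - 1*32260)) = 1/((2*(-177)/(-176) - 40859) + (6166 - 32260)) = 1/((2*(-177)*(-1/176) - 40859) - 26094) = 1/((177/88 - 40859) - 26094) = 1/(-3595415/88 - 26094) = 1/(-5891687/88) = -88/5891687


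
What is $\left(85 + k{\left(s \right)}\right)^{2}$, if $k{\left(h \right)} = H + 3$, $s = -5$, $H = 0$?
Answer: $7744$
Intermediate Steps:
$k{\left(h \right)} = 3$ ($k{\left(h \right)} = 0 + 3 = 3$)
$\left(85 + k{\left(s \right)}\right)^{2} = \left(85 + 3\right)^{2} = 88^{2} = 7744$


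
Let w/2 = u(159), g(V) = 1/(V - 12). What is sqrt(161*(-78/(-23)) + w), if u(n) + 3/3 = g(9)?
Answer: sqrt(4890)/3 ≈ 23.310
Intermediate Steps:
g(V) = 1/(-12 + V)
u(n) = -4/3 (u(n) = -1 + 1/(-12 + 9) = -1 + 1/(-3) = -1 - 1/3 = -4/3)
w = -8/3 (w = 2*(-4/3) = -8/3 ≈ -2.6667)
sqrt(161*(-78/(-23)) + w) = sqrt(161*(-78/(-23)) - 8/3) = sqrt(161*(-78*(-1/23)) - 8/3) = sqrt(161*(78/23) - 8/3) = sqrt(546 - 8/3) = sqrt(1630/3) = sqrt(4890)/3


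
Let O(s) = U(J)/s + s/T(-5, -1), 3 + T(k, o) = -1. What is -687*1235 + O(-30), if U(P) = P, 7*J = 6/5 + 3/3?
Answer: -445429693/525 ≈ -8.4844e+5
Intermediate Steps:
T(k, o) = -4 (T(k, o) = -3 - 1 = -4)
J = 11/35 (J = (6/5 + 3/3)/7 = (6*(1/5) + 3*(1/3))/7 = (6/5 + 1)/7 = (1/7)*(11/5) = 11/35 ≈ 0.31429)
O(s) = -s/4 + 11/(35*s) (O(s) = 11/(35*s) + s/(-4) = 11/(35*s) + s*(-1/4) = 11/(35*s) - s/4 = -s/4 + 11/(35*s))
-687*1235 + O(-30) = -687*1235 + (-1/4*(-30) + (11/35)/(-30)) = -848445 + (15/2 + (11/35)*(-1/30)) = -848445 + (15/2 - 11/1050) = -848445 + 3932/525 = -445429693/525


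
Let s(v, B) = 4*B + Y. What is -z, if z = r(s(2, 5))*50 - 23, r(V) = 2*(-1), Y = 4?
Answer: 123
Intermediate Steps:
s(v, B) = 4 + 4*B (s(v, B) = 4*B + 4 = 4 + 4*B)
r(V) = -2
z = -123 (z = -2*50 - 23 = -100 - 23 = -123)
-z = -1*(-123) = 123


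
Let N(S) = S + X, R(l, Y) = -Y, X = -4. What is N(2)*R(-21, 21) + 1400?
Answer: 1442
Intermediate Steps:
N(S) = -4 + S (N(S) = S - 4 = -4 + S)
N(2)*R(-21, 21) + 1400 = (-4 + 2)*(-1*21) + 1400 = -2*(-21) + 1400 = 42 + 1400 = 1442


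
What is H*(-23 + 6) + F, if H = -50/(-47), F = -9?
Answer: -1273/47 ≈ -27.085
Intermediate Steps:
H = 50/47 (H = -50*(-1/47) = 50/47 ≈ 1.0638)
H*(-23 + 6) + F = 50*(-23 + 6)/47 - 9 = (50/47)*(-17) - 9 = -850/47 - 9 = -1273/47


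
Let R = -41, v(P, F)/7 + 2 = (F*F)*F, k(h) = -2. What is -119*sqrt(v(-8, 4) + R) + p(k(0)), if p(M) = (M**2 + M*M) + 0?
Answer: 8 - 119*sqrt(393) ≈ -2351.1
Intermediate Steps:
v(P, F) = -14 + 7*F**3 (v(P, F) = -14 + 7*((F*F)*F) = -14 + 7*(F**2*F) = -14 + 7*F**3)
p(M) = 2*M**2 (p(M) = (M**2 + M**2) + 0 = 2*M**2 + 0 = 2*M**2)
-119*sqrt(v(-8, 4) + R) + p(k(0)) = -119*sqrt((-14 + 7*4**3) - 41) + 2*(-2)**2 = -119*sqrt((-14 + 7*64) - 41) + 2*4 = -119*sqrt((-14 + 448) - 41) + 8 = -119*sqrt(434 - 41) + 8 = -119*sqrt(393) + 8 = 8 - 119*sqrt(393)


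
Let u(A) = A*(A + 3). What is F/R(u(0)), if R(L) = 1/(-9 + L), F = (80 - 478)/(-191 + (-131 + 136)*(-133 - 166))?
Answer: -597/281 ≈ -2.1246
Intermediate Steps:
F = 199/843 (F = -398/(-191 + 5*(-299)) = -398/(-191 - 1495) = -398/(-1686) = -398*(-1/1686) = 199/843 ≈ 0.23606)
u(A) = A*(3 + A)
F/R(u(0)) = 199/(843*(1/(-9 + 0*(3 + 0)))) = 199/(843*(1/(-9 + 0*3))) = 199/(843*(1/(-9 + 0))) = 199/(843*(1/(-9))) = 199/(843*(-⅑)) = (199/843)*(-9) = -597/281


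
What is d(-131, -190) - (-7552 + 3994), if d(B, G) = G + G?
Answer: 3178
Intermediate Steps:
d(B, G) = 2*G
d(-131, -190) - (-7552 + 3994) = 2*(-190) - (-7552 + 3994) = -380 - 1*(-3558) = -380 + 3558 = 3178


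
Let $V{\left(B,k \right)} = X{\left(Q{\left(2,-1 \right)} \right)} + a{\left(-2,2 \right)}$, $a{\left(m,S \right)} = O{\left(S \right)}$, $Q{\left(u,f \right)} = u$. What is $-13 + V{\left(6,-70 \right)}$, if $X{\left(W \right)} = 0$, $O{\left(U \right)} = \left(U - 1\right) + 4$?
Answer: $-8$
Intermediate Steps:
$O{\left(U \right)} = 3 + U$ ($O{\left(U \right)} = \left(-1 + U\right) + 4 = 3 + U$)
$a{\left(m,S \right)} = 3 + S$
$V{\left(B,k \right)} = 5$ ($V{\left(B,k \right)} = 0 + \left(3 + 2\right) = 0 + 5 = 5$)
$-13 + V{\left(6,-70 \right)} = -13 + 5 = -8$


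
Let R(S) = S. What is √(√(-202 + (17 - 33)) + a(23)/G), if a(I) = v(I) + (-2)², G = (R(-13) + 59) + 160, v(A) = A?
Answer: √(5562 + 42436*I*√218)/206 ≈ 2.7291 + 2.705*I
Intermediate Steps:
G = 206 (G = (-13 + 59) + 160 = 46 + 160 = 206)
a(I) = 4 + I (a(I) = I + (-2)² = I + 4 = 4 + I)
√(√(-202 + (17 - 33)) + a(23)/G) = √(√(-202 + (17 - 33)) + (4 + 23)/206) = √(√(-202 - 16) + 27*(1/206)) = √(√(-218) + 27/206) = √(I*√218 + 27/206) = √(27/206 + I*√218)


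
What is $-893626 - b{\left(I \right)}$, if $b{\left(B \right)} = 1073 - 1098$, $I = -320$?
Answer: $-893601$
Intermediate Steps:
$b{\left(B \right)} = -25$
$-893626 - b{\left(I \right)} = -893626 - -25 = -893626 + 25 = -893601$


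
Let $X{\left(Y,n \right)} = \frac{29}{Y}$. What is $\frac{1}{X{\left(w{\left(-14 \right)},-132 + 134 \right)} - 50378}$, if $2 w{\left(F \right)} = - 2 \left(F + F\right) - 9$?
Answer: $- \frac{47}{2367708} \approx -1.985 \cdot 10^{-5}$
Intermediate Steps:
$w{\left(F \right)} = - \frac{9}{2} - 2 F$ ($w{\left(F \right)} = \frac{- 2 \left(F + F\right) - 9}{2} = \frac{- 2 \cdot 2 F - 9}{2} = \frac{- 4 F - 9}{2} = \frac{-9 - 4 F}{2} = - \frac{9}{2} - 2 F$)
$\frac{1}{X{\left(w{\left(-14 \right)},-132 + 134 \right)} - 50378} = \frac{1}{\frac{29}{- \frac{9}{2} - -28} - 50378} = \frac{1}{\frac{29}{- \frac{9}{2} + 28} - 50378} = \frac{1}{\frac{29}{\frac{47}{2}} - 50378} = \frac{1}{29 \cdot \frac{2}{47} - 50378} = \frac{1}{\frac{58}{47} - 50378} = \frac{1}{- \frac{2367708}{47}} = - \frac{47}{2367708}$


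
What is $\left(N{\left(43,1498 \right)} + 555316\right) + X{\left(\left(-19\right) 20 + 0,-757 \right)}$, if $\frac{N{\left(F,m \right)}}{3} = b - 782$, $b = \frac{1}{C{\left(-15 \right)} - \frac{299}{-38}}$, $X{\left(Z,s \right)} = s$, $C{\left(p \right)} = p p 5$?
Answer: $\frac{23772217551}{43049} \approx 5.5221 \cdot 10^{5}$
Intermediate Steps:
$C{\left(p \right)} = 5 p^{2}$ ($C{\left(p \right)} = p^{2} \cdot 5 = 5 p^{2}$)
$b = \frac{38}{43049}$ ($b = \frac{1}{5 \left(-15\right)^{2} - \frac{299}{-38}} = \frac{1}{5 \cdot 225 - - \frac{299}{38}} = \frac{1}{1125 + \frac{299}{38}} = \frac{1}{\frac{43049}{38}} = \frac{38}{43049} \approx 0.00088271$)
$N{\left(F,m \right)} = - \frac{100992840}{43049}$ ($N{\left(F,m \right)} = 3 \left(\frac{38}{43049} - 782\right) = 3 \left(- \frac{33664280}{43049}\right) = - \frac{100992840}{43049}$)
$\left(N{\left(43,1498 \right)} + 555316\right) + X{\left(\left(-19\right) 20 + 0,-757 \right)} = \left(- \frac{100992840}{43049} + 555316\right) - 757 = \frac{23804805644}{43049} - 757 = \frac{23772217551}{43049}$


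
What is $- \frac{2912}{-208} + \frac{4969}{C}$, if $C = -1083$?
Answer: $\frac{10193}{1083} \approx 9.4118$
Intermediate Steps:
$- \frac{2912}{-208} + \frac{4969}{C} = - \frac{2912}{-208} + \frac{4969}{-1083} = \left(-2912\right) \left(- \frac{1}{208}\right) + 4969 \left(- \frac{1}{1083}\right) = 14 - \frac{4969}{1083} = \frac{10193}{1083}$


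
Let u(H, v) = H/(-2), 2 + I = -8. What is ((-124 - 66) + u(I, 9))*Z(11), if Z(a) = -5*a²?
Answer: 111925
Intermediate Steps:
I = -10 (I = -2 - 8 = -10)
u(H, v) = -H/2 (u(H, v) = H*(-½) = -H/2)
((-124 - 66) + u(I, 9))*Z(11) = ((-124 - 66) - ½*(-10))*(-5*11²) = (-190 + 5)*(-5*121) = -185*(-605) = 111925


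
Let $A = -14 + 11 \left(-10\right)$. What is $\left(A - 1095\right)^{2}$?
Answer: $1485961$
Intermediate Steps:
$A = -124$ ($A = -14 - 110 = -124$)
$\left(A - 1095\right)^{2} = \left(-124 - 1095\right)^{2} = \left(-1219\right)^{2} = 1485961$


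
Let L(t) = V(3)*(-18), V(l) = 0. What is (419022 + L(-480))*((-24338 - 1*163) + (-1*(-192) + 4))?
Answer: -10184329710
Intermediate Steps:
L(t) = 0 (L(t) = 0*(-18) = 0)
(419022 + L(-480))*((-24338 - 1*163) + (-1*(-192) + 4)) = (419022 + 0)*((-24338 - 1*163) + (-1*(-192) + 4)) = 419022*((-24338 - 163) + (192 + 4)) = 419022*(-24501 + 196) = 419022*(-24305) = -10184329710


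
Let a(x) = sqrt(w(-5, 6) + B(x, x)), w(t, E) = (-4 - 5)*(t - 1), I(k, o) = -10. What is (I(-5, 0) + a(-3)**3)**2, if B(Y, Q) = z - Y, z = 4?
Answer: 227081 - 1220*sqrt(61) ≈ 2.1755e+5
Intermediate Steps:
B(Y, Q) = 4 - Y
w(t, E) = 9 - 9*t (w(t, E) = -9*(-1 + t) = 9 - 9*t)
a(x) = sqrt(58 - x) (a(x) = sqrt((9 - 9*(-5)) + (4 - x)) = sqrt((9 + 45) + (4 - x)) = sqrt(54 + (4 - x)) = sqrt(58 - x))
(I(-5, 0) + a(-3)**3)**2 = (-10 + (sqrt(58 - 1*(-3)))**3)**2 = (-10 + (sqrt(58 + 3))**3)**2 = (-10 + (sqrt(61))**3)**2 = (-10 + 61*sqrt(61))**2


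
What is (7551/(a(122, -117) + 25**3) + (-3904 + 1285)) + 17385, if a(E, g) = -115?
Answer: 76342737/5170 ≈ 14766.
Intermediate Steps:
(7551/(a(122, -117) + 25**3) + (-3904 + 1285)) + 17385 = (7551/(-115 + 25**3) + (-3904 + 1285)) + 17385 = (7551/(-115 + 15625) - 2619) + 17385 = (7551/15510 - 2619) + 17385 = (7551*(1/15510) - 2619) + 17385 = (2517/5170 - 2619) + 17385 = -13537713/5170 + 17385 = 76342737/5170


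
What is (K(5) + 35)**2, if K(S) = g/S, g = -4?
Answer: 29241/25 ≈ 1169.6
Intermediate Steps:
K(S) = -4/S
(K(5) + 35)**2 = (-4/5 + 35)**2 = (171/5)**2 = 29241/25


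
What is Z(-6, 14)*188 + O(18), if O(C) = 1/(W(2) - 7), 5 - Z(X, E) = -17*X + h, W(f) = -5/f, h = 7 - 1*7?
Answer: -346486/19 ≈ -18236.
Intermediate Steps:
h = 0 (h = 7 - 7 = 0)
Z(X, E) = 5 + 17*X (Z(X, E) = 5 - (-17*X + 0) = 5 - (-17)*X = 5 + 17*X)
O(C) = -2/19 (O(C) = 1/(-5/2 - 7) = 1/(-19/2) = -2/19)
Z(-6, 14)*188 + O(18) = (5 + 17*(-6))*188 - 2/19 = (5 - 102)*188 - 2/19 = -97*188 - 2/19 = -18236 - 2/19 = -346486/19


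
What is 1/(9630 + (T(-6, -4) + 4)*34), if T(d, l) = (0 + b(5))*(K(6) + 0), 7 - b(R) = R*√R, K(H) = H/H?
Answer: 2501/24983879 + 85*√5/49967758 ≈ 0.00010391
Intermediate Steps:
K(H) = 1
b(R) = 7 - R^(3/2) (b(R) = 7 - R*√R = 7 - R^(3/2))
T(d, l) = 7 - 5*√5 (T(d, l) = (0 + (7 - 5^(3/2)))*(1 + 0) = (0 + (7 - 5*√5))*1 = (7 - 5*√5)*1 = 7 - 5*√5)
1/(9630 + (T(-6, -4) + 4)*34) = 1/(9630 + ((7 - 5*√5) + 4)*34) = 1/(9630 + (11 - 5*√5)*34) = 1/(9630 + (374 - 170*√5)) = 1/(10004 - 170*√5)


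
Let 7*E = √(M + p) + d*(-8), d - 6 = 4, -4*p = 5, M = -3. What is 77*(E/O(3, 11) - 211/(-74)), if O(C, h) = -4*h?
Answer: 17727/74 - I*√17/8 ≈ 239.55 - 0.51539*I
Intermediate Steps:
p = -5/4 (p = -¼*5 = -5/4 ≈ -1.2500)
d = 10 (d = 6 + 4 = 10)
E = -80/7 + I*√17/14 (E = (√(-3 - 5/4) + 10*(-8))/7 = (√(-17/4) - 80)/7 = (I*√17/2 - 80)/7 = (-80 + I*√17/2)/7 = -80/7 + I*√17/14 ≈ -11.429 + 0.29451*I)
77*(E/O(3, 11) - 211/(-74)) = 77*((-80/7 + I*√17/14)/((-4*11)) - 211/(-74)) = 77*((-80/7 + I*√17/14)/(-44) - 211*(-1/74)) = 77*((-80/7 + I*√17/14)*(-1/44) + 211/74) = 77*((20/77 - I*√17/616) + 211/74) = 77*(17727/5698 - I*√17/616) = 17727/74 - I*√17/8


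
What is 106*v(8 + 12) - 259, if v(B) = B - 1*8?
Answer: 1013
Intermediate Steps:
v(B) = -8 + B (v(B) = B - 8 = -8 + B)
106*v(8 + 12) - 259 = 106*(-8 + (8 + 12)) - 259 = 106*(-8 + 20) - 259 = 106*12 - 259 = 1272 - 259 = 1013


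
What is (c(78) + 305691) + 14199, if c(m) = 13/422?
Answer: 134993593/422 ≈ 3.1989e+5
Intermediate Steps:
c(m) = 13/422 (c(m) = 13*(1/422) = 13/422)
(c(78) + 305691) + 14199 = (13/422 + 305691) + 14199 = 129001615/422 + 14199 = 134993593/422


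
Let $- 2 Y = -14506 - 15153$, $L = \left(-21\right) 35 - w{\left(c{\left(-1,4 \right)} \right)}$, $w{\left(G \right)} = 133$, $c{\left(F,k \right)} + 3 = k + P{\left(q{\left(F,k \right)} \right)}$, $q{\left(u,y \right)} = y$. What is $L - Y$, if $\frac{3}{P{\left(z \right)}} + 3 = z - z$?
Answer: $- \frac{31395}{2} \approx -15698.0$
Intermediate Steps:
$P{\left(z \right)} = -1$ ($P{\left(z \right)} = \frac{3}{-3 + \left(z - z\right)} = \frac{3}{-3 + 0} = \frac{3}{-3} = 3 \left(- \frac{1}{3}\right) = -1$)
$c{\left(F,k \right)} = -4 + k$ ($c{\left(F,k \right)} = -3 + \left(k - 1\right) = -3 + \left(-1 + k\right) = -4 + k$)
$L = -868$ ($L = \left(-21\right) 35 - 133 = -735 - 133 = -868$)
$Y = \frac{29659}{2}$ ($Y = - \frac{-14506 - 15153}{2} = \left(- \frac{1}{2}\right) \left(-29659\right) = \frac{29659}{2} \approx 14830.0$)
$L - Y = -868 - \frac{29659}{2} = - \frac{31395}{2}$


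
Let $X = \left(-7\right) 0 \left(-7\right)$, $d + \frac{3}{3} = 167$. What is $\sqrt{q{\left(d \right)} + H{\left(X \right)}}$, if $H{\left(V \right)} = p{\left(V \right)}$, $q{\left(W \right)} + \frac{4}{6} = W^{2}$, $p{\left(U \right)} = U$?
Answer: $\frac{\sqrt{247998}}{3} \approx 166.0$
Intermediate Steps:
$d = 166$ ($d = -1 + 167 = 166$)
$q{\left(W \right)} = - \frac{2}{3} + W^{2}$
$X = 0$ ($X = 0 \left(-7\right) = 0$)
$H{\left(V \right)} = V$
$\sqrt{q{\left(d \right)} + H{\left(X \right)}} = \sqrt{\left(- \frac{2}{3} + 166^{2}\right) + 0} = \sqrt{\left(- \frac{2}{3} + 27556\right) + 0} = \sqrt{\frac{82666}{3} + 0} = \sqrt{\frac{82666}{3}} = \frac{\sqrt{247998}}{3}$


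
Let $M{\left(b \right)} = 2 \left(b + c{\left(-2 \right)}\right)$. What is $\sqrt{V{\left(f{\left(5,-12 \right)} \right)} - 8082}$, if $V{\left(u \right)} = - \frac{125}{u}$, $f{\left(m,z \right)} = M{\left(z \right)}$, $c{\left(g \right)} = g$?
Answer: $\frac{i \sqrt{1583197}}{14} \approx 89.875 i$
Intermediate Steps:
$M{\left(b \right)} = -4 + 2 b$ ($M{\left(b \right)} = 2 \left(b - 2\right) = 2 \left(-2 + b\right) = -4 + 2 b$)
$f{\left(m,z \right)} = -4 + 2 z$
$\sqrt{V{\left(f{\left(5,-12 \right)} \right)} - 8082} = \sqrt{- \frac{125}{-4 + 2 \left(-12\right)} - 8082} = \sqrt{- \frac{125}{-4 - 24} - 8082} = \sqrt{- \frac{125}{-28} - 8082} = \sqrt{\left(-125\right) \left(- \frac{1}{28}\right) - 8082} = \sqrt{\frac{125}{28} - 8082} = \sqrt{- \frac{226171}{28}} = \frac{i \sqrt{1583197}}{14}$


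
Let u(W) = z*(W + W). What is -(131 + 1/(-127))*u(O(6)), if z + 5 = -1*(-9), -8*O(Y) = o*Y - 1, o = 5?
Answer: 482444/127 ≈ 3798.8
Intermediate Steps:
O(Y) = ⅛ - 5*Y/8 (O(Y) = -(5*Y - 1)/8 = -(-1 + 5*Y)/8 = ⅛ - 5*Y/8)
z = 4 (z = -5 - 1*(-9) = -5 + 9 = 4)
u(W) = 8*W (u(W) = 4*(W + W) = 4*(2*W) = 8*W)
-(131 + 1/(-127))*u(O(6)) = -(131 + 1/(-127))*8*(⅛ - 5/8*6) = -(131 - 1/127)*8*(⅛ - 15/4) = -16636*8*(-29/8)/127 = -16636*(-29)/127 = -1*(-482444/127) = 482444/127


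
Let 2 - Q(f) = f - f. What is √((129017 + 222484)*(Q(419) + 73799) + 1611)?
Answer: 16*√101332527 ≈ 1.6106e+5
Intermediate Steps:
Q(f) = 2 (Q(f) = 2 - (f - f) = 2 - 1*0 = 2 + 0 = 2)
√((129017 + 222484)*(Q(419) + 73799) + 1611) = √((129017 + 222484)*(2 + 73799) + 1611) = √(351501*73801 + 1611) = √(25941125301 + 1611) = √25941126912 = 16*√101332527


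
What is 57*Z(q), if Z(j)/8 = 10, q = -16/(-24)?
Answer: 4560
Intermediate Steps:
q = 2/3 (q = -16*(-1/24) = 2/3 ≈ 0.66667)
Z(j) = 80 (Z(j) = 8*10 = 80)
57*Z(q) = 57*80 = 4560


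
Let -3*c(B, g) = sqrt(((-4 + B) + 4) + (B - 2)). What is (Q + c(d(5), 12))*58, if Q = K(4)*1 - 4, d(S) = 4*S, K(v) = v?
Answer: -58*sqrt(38)/3 ≈ -119.18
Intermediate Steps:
c(B, g) = -sqrt(-2 + 2*B)/3 (c(B, g) = -sqrt(((-4 + B) + 4) + (B - 2))/3 = -sqrt(B + (-2 + B))/3 = -sqrt(-2 + 2*B)/3)
Q = 0 (Q = 4*1 - 4 = 4 - 4 = 0)
(Q + c(d(5), 12))*58 = (0 - sqrt(-2 + 2*(4*5))/3)*58 = (0 - sqrt(-2 + 2*20)/3)*58 = (0 - sqrt(-2 + 40)/3)*58 = (0 - sqrt(38)/3)*58 = -sqrt(38)/3*58 = -58*sqrt(38)/3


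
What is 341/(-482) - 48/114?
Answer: -10335/9158 ≈ -1.1285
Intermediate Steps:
341/(-482) - 48/114 = 341*(-1/482) - 48*1/114 = -341/482 - 8/19 = -10335/9158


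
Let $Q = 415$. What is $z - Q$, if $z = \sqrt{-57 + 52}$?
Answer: $-415 + i \sqrt{5} \approx -415.0 + 2.2361 i$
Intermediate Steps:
$z = i \sqrt{5}$ ($z = \sqrt{-5} = i \sqrt{5} \approx 2.2361 i$)
$z - Q = i \sqrt{5} - 415 = -415 + i \sqrt{5}$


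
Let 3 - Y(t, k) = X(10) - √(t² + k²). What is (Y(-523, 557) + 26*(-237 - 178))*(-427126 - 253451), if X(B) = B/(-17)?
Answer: 124796723913/17 - 680577*√583778 ≈ 6.8210e+9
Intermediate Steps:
X(B) = -B/17 (X(B) = B*(-1/17) = -B/17)
Y(t, k) = 61/17 + √(k² + t²) (Y(t, k) = 3 - (-1/17*10 - √(t² + k²)) = 3 - (-10/17 - √(k² + t²)) = 3 + (10/17 + √(k² + t²)) = 61/17 + √(k² + t²))
(Y(-523, 557) + 26*(-237 - 178))*(-427126 - 253451) = ((61/17 + √(557² + (-523)²)) + 26*(-237 - 178))*(-427126 - 253451) = ((61/17 + √(310249 + 273529)) + 26*(-415))*(-680577) = ((61/17 + √583778) - 10790)*(-680577) = (-183369/17 + √583778)*(-680577) = 124796723913/17 - 680577*√583778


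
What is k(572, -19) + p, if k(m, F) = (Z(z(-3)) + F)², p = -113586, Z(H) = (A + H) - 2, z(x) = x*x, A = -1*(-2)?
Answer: -113486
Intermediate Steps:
A = 2
z(x) = x²
Z(H) = H (Z(H) = (2 + H) - 2 = H)
k(m, F) = (9 + F)² (k(m, F) = ((-3)² + F)² = (9 + F)²)
k(572, -19) + p = (9 - 19)² - 113586 = (-10)² - 113586 = 100 - 113586 = -113486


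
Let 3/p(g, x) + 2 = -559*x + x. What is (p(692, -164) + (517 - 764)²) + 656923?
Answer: 65697957323/91510 ≈ 7.1793e+5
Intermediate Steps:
p(g, x) = 3/(-2 - 558*x) (p(g, x) = 3/(-2 + (-559*x + x)) = 3/(-2 - 558*x))
(p(692, -164) + (517 - 764)²) + 656923 = (-3/(2 + 558*(-164)) + (517 - 764)²) + 656923 = (-3/(2 - 91512) + (-247)²) + 656923 = (-3/(-91510) + 61009) + 656923 = (-3*(-1/91510) + 61009) + 656923 = (3/91510 + 61009) + 656923 = 5582933593/91510 + 656923 = 65697957323/91510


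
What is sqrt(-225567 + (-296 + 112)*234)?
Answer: 3*I*sqrt(29847) ≈ 518.29*I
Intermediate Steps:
sqrt(-225567 + (-296 + 112)*234) = sqrt(-225567 - 184*234) = sqrt(-225567 - 43056) = sqrt(-268623) = 3*I*sqrt(29847)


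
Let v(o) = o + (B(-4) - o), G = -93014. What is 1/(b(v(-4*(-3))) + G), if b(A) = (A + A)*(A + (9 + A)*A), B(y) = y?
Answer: -1/92822 ≈ -1.0773e-5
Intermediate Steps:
v(o) = -4 (v(o) = o + (-4 - o) = -4)
b(A) = 2*A*(A + A*(9 + A)) (b(A) = (2*A)*(A + A*(9 + A)) = 2*A*(A + A*(9 + A)))
1/(b(v(-4*(-3))) + G) = 1/(2*(-4)**2*(10 - 4) - 93014) = 1/(2*16*6 - 93014) = 1/(192 - 93014) = 1/(-92822) = -1/92822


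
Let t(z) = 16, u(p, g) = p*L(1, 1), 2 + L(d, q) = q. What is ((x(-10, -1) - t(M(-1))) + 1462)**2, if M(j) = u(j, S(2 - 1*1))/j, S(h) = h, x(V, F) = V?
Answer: 2062096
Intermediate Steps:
L(d, q) = -2 + q
u(p, g) = -p (u(p, g) = p*(-2 + 1) = p*(-1) = -p)
M(j) = -1 (M(j) = (-j)/j = -1)
((x(-10, -1) - t(M(-1))) + 1462)**2 = ((-10 - 1*16) + 1462)**2 = ((-10 - 16) + 1462)**2 = (-26 + 1462)**2 = 1436**2 = 2062096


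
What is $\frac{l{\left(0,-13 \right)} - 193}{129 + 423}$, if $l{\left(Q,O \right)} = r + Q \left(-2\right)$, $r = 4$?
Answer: $- \frac{63}{184} \approx -0.34239$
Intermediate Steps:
$l{\left(Q,O \right)} = 4 - 2 Q$ ($l{\left(Q,O \right)} = 4 + Q \left(-2\right) = 4 - 2 Q$)
$\frac{l{\left(0,-13 \right)} - 193}{129 + 423} = \frac{\left(4 - 0\right) - 193}{129 + 423} = \frac{\left(4 + 0\right) - 193}{552} = \left(4 - 193\right) \frac{1}{552} = \left(-189\right) \frac{1}{552} = - \frac{63}{184}$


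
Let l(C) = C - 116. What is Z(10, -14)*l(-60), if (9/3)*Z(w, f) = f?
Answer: 2464/3 ≈ 821.33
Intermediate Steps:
l(C) = -116 + C
Z(w, f) = f/3
Z(10, -14)*l(-60) = ((⅓)*(-14))*(-116 - 60) = -14/3*(-176) = 2464/3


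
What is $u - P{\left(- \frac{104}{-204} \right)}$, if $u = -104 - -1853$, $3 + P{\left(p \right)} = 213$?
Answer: $1539$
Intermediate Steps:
$P{\left(p \right)} = 210$ ($P{\left(p \right)} = -3 + 213 = 210$)
$u = 1749$ ($u = -104 + 1853 = 1749$)
$u - P{\left(- \frac{104}{-204} \right)} = 1749 - 210 = 1539$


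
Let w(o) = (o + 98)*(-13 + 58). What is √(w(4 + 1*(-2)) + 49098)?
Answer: √53598 ≈ 231.51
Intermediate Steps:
w(o) = 4410 + 45*o (w(o) = (98 + o)*45 = 4410 + 45*o)
√(w(4 + 1*(-2)) + 49098) = √((4410 + 45*(4 + 1*(-2))) + 49098) = √((4410 + 45*(4 - 2)) + 49098) = √((4410 + 45*2) + 49098) = √((4410 + 90) + 49098) = √(4500 + 49098) = √53598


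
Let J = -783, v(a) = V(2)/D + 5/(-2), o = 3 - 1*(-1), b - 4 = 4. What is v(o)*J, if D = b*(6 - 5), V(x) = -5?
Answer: 19575/8 ≈ 2446.9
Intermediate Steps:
b = 8 (b = 4 + 4 = 8)
D = 8 (D = 8*(6 - 5) = 8*1 = 8)
o = 4 (o = 3 + 1 = 4)
v(a) = -25/8 (v(a) = -5/8 + 5/(-2) = -5*⅛ + 5*(-½) = -5/8 - 5/2 = -25/8)
v(o)*J = -25/8*(-783) = 19575/8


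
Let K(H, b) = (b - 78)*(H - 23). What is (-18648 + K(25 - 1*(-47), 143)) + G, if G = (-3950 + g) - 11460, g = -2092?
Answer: -32965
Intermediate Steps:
K(H, b) = (-78 + b)*(-23 + H)
G = -17502 (G = (-3950 - 2092) - 11460 = -6042 - 11460 = -17502)
(-18648 + K(25 - 1*(-47), 143)) + G = (-18648 + (1794 - 78*(25 - 1*(-47)) - 23*143 + (25 - 1*(-47))*143)) - 17502 = (-18648 + (1794 - 78*(25 + 47) - 3289 + (25 + 47)*143)) - 17502 = (-18648 + (1794 - 78*72 - 3289 + 72*143)) - 17502 = (-18648 + (1794 - 5616 - 3289 + 10296)) - 17502 = (-18648 + 3185) - 17502 = -15463 - 17502 = -32965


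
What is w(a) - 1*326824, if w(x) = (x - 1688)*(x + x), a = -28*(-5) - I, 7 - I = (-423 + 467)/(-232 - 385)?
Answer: -281805480022/380689 ≈ -7.4025e+5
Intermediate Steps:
I = 4363/617 (I = 7 - (-423 + 467)/(-232 - 385) = 7 - 44/(-617) = 7 - 44*(-1)/617 = 7 - 1*(-44/617) = 7 + 44/617 = 4363/617 ≈ 7.0713)
a = 82017/617 (a = -28*(-5) - 1*4363/617 = 140 - 4363/617 = 82017/617 ≈ 132.93)
w(x) = 2*x*(-1688 + x) (w(x) = (-1688 + x)*(2*x) = 2*x*(-1688 + x))
w(a) - 1*326824 = 2*(82017/617)*(-1688 + 82017/617) - 1*326824 = 2*(82017/617)*(-959479/617) - 326824 = -157387178286/380689 - 326824 = -281805480022/380689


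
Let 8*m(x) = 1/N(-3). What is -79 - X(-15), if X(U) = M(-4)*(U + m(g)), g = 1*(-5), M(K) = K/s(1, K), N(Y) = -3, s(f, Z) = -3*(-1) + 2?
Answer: -2731/30 ≈ -91.033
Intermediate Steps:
s(f, Z) = 5 (s(f, Z) = 3 + 2 = 5)
M(K) = K/5
g = -5
m(x) = -1/24 (m(x) = (⅛)/(-3) = (⅛)*(-⅓) = -1/24)
X(U) = 1/30 - 4*U/5 (X(U) = ((⅕)*(-4))*(U - 1/24) = -4*(-1/24 + U)/5 = 1/30 - 4*U/5)
-79 - X(-15) = -79 - (1/30 - ⅘*(-15)) = -79 - (1/30 + 12) = -79 - 1*361/30 = -79 - 361/30 = -2731/30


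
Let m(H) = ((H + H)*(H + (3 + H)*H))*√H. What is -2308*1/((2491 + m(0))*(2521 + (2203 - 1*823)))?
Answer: -2308/9717391 ≈ -0.00023751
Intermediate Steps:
m(H) = 2*H^(3/2)*(H + H*(3 + H)) (m(H) = ((2*H)*(H + H*(3 + H)))*√H = (2*H*(H + H*(3 + H)))*√H = 2*H^(3/2)*(H + H*(3 + H)))
-2308*1/((2491 + m(0))*(2521 + (2203 - 1*823))) = -2308*1/((2491 + 2*0^(5/2)*(4 + 0))*(2521 + (2203 - 1*823))) = -2308*1/((2491 + 2*0*4)*(2521 + (2203 - 823))) = -2308*1/((2491 + 0)*(2521 + 1380)) = -2308/(2491*3901) = -2308/9717391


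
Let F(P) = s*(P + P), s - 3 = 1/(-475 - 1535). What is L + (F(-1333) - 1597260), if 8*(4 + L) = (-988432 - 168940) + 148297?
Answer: -13920416191/8040 ≈ -1.7314e+6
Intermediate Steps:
s = 6029/2010 (s = 3 + 1/(-475 - 1535) = 3 + 1/(-2010) = 3 - 1/2010 = 6029/2010 ≈ 2.9995)
F(P) = 6029*P/1005 (F(P) = 6029*(P + P)/2010 = 6029*(2*P)/2010 = 6029*P/1005)
L = -1009107/8 (L = -4 + ((-988432 - 168940) + 148297)/8 = -4 + (-1157372 + 148297)/8 = -4 + (⅛)*(-1009075) = -4 - 1009075/8 = -1009107/8 ≈ -1.2614e+5)
L + (F(-1333) - 1597260) = -1009107/8 + ((6029/1005)*(-1333) - 1597260) = -1009107/8 + (-8036657/1005 - 1597260) = -1009107/8 - 1613282957/1005 = -13920416191/8040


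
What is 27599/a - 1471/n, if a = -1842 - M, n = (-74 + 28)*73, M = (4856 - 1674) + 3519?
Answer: -80110689/28687394 ≈ -2.7925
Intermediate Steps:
M = 6701 (M = 3182 + 3519 = 6701)
n = -3358 (n = -46*73 = -3358)
a = -8543 (a = -1842 - 1*6701 = -1842 - 6701 = -8543)
27599/a - 1471/n = 27599/(-8543) - 1471/(-3358) = 27599*(-1/8543) - 1471*(-1/3358) = -27599/8543 + 1471/3358 = -80110689/28687394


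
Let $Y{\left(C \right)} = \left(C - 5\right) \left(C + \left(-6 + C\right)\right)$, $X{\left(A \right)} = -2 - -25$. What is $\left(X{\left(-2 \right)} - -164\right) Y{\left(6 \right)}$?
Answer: $1122$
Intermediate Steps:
$X{\left(A \right)} = 23$ ($X{\left(A \right)} = -2 + 25 = 23$)
$Y{\left(C \right)} = \left(-6 + 2 C\right) \left(-5 + C\right)$ ($Y{\left(C \right)} = \left(-5 + C\right) \left(-6 + 2 C\right) = \left(-6 + 2 C\right) \left(-5 + C\right)$)
$\left(X{\left(-2 \right)} - -164\right) Y{\left(6 \right)} = \left(23 - -164\right) \left(30 - 96 + 2 \cdot 6^{2}\right) = \left(23 + \left(-2 + 166\right)\right) \left(30 - 96 + 2 \cdot 36\right) = \left(23 + 164\right) \left(30 - 96 + 72\right) = 187 \cdot 6 = 1122$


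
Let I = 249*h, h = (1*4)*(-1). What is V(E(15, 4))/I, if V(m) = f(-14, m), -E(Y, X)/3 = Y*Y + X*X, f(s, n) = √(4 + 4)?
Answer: -√2/498 ≈ -0.0028398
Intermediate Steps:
f(s, n) = 2*√2 (f(s, n) = √8 = 2*√2)
E(Y, X) = -3*X² - 3*Y² (E(Y, X) = -3*(Y*Y + X*X) = -3*(Y² + X²) = -3*(X² + Y²) = -3*X² - 3*Y²)
h = -4 (h = 4*(-1) = -4)
V(m) = 2*√2
I = -996 (I = 249*(-4) = -996)
V(E(15, 4))/I = (2*√2)/(-996) = (2*√2)*(-1/996) = -√2/498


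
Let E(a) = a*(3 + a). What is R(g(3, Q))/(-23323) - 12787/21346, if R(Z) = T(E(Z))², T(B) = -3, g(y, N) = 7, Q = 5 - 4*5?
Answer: -298423315/497852758 ≈ -0.59942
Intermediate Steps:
Q = -15 (Q = 5 - 20 = -15)
R(Z) = 9 (R(Z) = (-3)² = 9)
R(g(3, Q))/(-23323) - 12787/21346 = 9/(-23323) - 12787/21346 = 9*(-1/23323) - 12787*1/21346 = -9/23323 - 12787/21346 = -298423315/497852758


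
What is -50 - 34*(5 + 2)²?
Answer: -1716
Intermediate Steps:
-50 - 34*(5 + 2)² = -50 - 34*7² = -50 - 34*49 = -50 - 1666 = -1716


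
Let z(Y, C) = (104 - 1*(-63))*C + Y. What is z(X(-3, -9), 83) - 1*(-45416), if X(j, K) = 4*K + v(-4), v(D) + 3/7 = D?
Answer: 414656/7 ≈ 59237.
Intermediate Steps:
v(D) = -3/7 + D
X(j, K) = -31/7 + 4*K (X(j, K) = 4*K + (-3/7 - 4) = 4*K - 31/7 = -31/7 + 4*K)
z(Y, C) = Y + 167*C (z(Y, C) = (104 + 63)*C + Y = 167*C + Y = Y + 167*C)
z(X(-3, -9), 83) - 1*(-45416) = ((-31/7 + 4*(-9)) + 167*83) - 1*(-45416) = ((-31/7 - 36) + 13861) + 45416 = (-283/7 + 13861) + 45416 = 96744/7 + 45416 = 414656/7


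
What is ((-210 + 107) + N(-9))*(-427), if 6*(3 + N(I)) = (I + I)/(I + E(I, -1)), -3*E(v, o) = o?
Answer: 1172969/26 ≈ 45114.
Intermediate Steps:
E(v, o) = -o/3
N(I) = -3 + I/(3*(1/3 + I)) (N(I) = -3 + ((I + I)/(I - 1/3*(-1)))/6 = -3 + ((2*I)/(I + 1/3))/6 = -3 + ((2*I)/(1/3 + I))/6 = -3 + (2*I/(1/3 + I))/6 = -3 + I/(3*(1/3 + I)))
((-210 + 107) + N(-9))*(-427) = ((-210 + 107) + (-3 - 8*(-9))/(1 + 3*(-9)))*(-427) = (-103 + (-3 + 72)/(1 - 27))*(-427) = (-103 + 69/(-26))*(-427) = (-103 - 1/26*69)*(-427) = (-103 - 69/26)*(-427) = -2747/26*(-427) = 1172969/26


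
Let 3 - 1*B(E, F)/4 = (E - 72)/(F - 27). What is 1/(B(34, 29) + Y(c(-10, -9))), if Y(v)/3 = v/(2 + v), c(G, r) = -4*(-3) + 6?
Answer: 10/907 ≈ 0.011025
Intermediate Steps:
c(G, r) = 18 (c(G, r) = 12 + 6 = 18)
Y(v) = 3*v/(2 + v) (Y(v) = 3*(v/(2 + v)) = 3*v/(2 + v))
B(E, F) = 12 - 4*(-72 + E)/(-27 + F) (B(E, F) = 12 - 4*(E - 72)/(F - 27) = 12 - 4*(-72 + E)/(-27 + F))
1/(B(34, 29) + Y(c(-10, -9))) = 1/(4*(-9 - 1*34 + 3*29)/(-27 + 29) + 3*18/(2 + 18)) = 1/(4*(-9 - 34 + 87)/2 + 3*18/20) = 1/(4*(1/2)*44 + 3*18*(1/20)) = 1/(88 + 27/10) = 1/(907/10) = 10/907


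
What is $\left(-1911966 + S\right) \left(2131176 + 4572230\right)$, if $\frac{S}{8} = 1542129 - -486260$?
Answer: $95960235587276$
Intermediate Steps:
$S = 16227112$ ($S = 8 \left(1542129 - -486260\right) = 8 \left(1542129 + 486260\right) = 8 \cdot 2028389 = 16227112$)
$\left(-1911966 + S\right) \left(2131176 + 4572230\right) = \left(-1911966 + 16227112\right) \left(2131176 + 4572230\right) = 14315146 \cdot 6703406 = 95960235587276$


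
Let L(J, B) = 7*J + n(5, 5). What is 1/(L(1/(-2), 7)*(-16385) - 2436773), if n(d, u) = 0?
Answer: -2/4758851 ≈ -4.2027e-7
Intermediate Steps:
L(J, B) = 7*J (L(J, B) = 7*J + 0 = 7*J)
1/(L(1/(-2), 7)*(-16385) - 2436773) = 1/((7/(-2))*(-16385) - 2436773) = 1/((7*(-½))*(-16385) - 2436773) = 1/(-7/2*(-16385) - 2436773) = 1/(114695/2 - 2436773) = 1/(-4758851/2) = -2/4758851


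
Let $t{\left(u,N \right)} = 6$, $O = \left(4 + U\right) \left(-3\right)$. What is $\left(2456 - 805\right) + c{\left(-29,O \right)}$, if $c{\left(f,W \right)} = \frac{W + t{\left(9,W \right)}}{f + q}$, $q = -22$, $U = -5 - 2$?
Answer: $\frac{28062}{17} \approx 1650.7$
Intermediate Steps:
$U = -7$ ($U = -5 - 2 = -7$)
$O = 9$ ($O = \left(4 - 7\right) \left(-3\right) = \left(-3\right) \left(-3\right) = 9$)
$c{\left(f,W \right)} = \frac{6 + W}{-22 + f}$ ($c{\left(f,W \right)} = \frac{W + 6}{f - 22} = \frac{6 + W}{-22 + f}$)
$\left(2456 - 805\right) + c{\left(-29,O \right)} = \left(2456 - 805\right) + \frac{6 + 9}{-22 - 29} = \left(2456 - 805\right) + \frac{1}{-51} \cdot 15 = 1651 - \frac{5}{17} = \frac{28062}{17}$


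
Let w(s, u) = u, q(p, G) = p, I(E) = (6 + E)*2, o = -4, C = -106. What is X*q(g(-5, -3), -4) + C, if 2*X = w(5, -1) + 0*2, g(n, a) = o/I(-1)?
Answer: -529/5 ≈ -105.80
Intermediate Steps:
I(E) = 12 + 2*E
g(n, a) = -⅖ (g(n, a) = -4/(12 + 2*(-1)) = -4/(12 - 2) = -4/10 = -4*⅒ = -⅖)
X = -½ (X = (-1 + 0*2)/2 = (-1 + 0)/2 = (½)*(-1) = -½ ≈ -0.50000)
X*q(g(-5, -3), -4) + C = -½*(-⅖) - 106 = ⅕ - 106 = -529/5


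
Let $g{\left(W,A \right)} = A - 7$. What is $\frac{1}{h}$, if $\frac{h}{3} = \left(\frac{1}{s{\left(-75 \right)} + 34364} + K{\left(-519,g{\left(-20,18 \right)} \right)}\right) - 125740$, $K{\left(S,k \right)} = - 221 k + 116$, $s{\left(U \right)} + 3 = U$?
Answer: $- \frac{34286}{13171481187} \approx -2.603 \cdot 10^{-6}$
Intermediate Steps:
$s{\left(U \right)} = -3 + U$
$g{\left(W,A \right)} = -7 + A$ ($g{\left(W,A \right)} = A - 7 = -7 + A$)
$K{\left(S,k \right)} = 116 - 221 k$
$h = - \frac{13171481187}{34286}$ ($h = 3 \left(\left(\frac{1}{\left(-3 - 75\right) + 34364} + \left(116 - 221 \left(-7 + 18\right)\right)\right) - 125740\right) = 3 \left(\left(\frac{1}{-78 + 34364} + \left(116 - 2431\right)\right) - 125740\right) = 3 \left(\left(\frac{1}{34286} + \left(116 - 2431\right)\right) - 125740\right) = 3 \left(\left(\frac{1}{34286} - 2315\right) - 125740\right) = 3 \left(- \frac{79372089}{34286} - 125740\right) = 3 \left(- \frac{4390493729}{34286}\right) = - \frac{13171481187}{34286} \approx -3.8417 \cdot 10^{5}$)
$\frac{1}{h} = \frac{1}{- \frac{13171481187}{34286}} = - \frac{34286}{13171481187}$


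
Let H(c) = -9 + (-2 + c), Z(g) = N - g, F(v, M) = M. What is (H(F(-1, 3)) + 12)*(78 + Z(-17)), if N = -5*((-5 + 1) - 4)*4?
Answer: 1020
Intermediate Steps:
N = 160 (N = -5*(-4 - 4)*4 = -5*(-8)*4 = 40*4 = 160)
Z(g) = 160 - g
H(c) = -11 + c
(H(F(-1, 3)) + 12)*(78 + Z(-17)) = ((-11 + 3) + 12)*(78 + (160 - 1*(-17))) = (-8 + 12)*(78 + (160 + 17)) = 4*(78 + 177) = 4*255 = 1020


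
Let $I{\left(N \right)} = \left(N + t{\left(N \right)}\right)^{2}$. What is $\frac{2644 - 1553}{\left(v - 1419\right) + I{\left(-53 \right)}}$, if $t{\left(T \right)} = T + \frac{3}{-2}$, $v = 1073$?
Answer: $\frac{4364}{44841} \approx 0.097322$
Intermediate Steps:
$t{\left(T \right)} = - \frac{3}{2} + T$ ($t{\left(T \right)} = T + 3 \left(- \frac{1}{2}\right) = T - \frac{3}{2} = - \frac{3}{2} + T$)
$I{\left(N \right)} = \left(- \frac{3}{2} + 2 N\right)^{2}$ ($I{\left(N \right)} = \left(N + \left(- \frac{3}{2} + N\right)\right)^{2} = \left(- \frac{3}{2} + 2 N\right)^{2}$)
$\frac{2644 - 1553}{\left(v - 1419\right) + I{\left(-53 \right)}} = \frac{2644 - 1553}{\left(1073 - 1419\right) + \frac{\left(-3 + 4 \left(-53\right)\right)^{2}}{4}} = \frac{1091}{-346 + \frac{\left(-3 - 212\right)^{2}}{4}} = \frac{1091}{-346 + \frac{\left(-215\right)^{2}}{4}} = \frac{1091}{-346 + \frac{1}{4} \cdot 46225} = \frac{1091}{-346 + \frac{46225}{4}} = \frac{1091}{\frac{44841}{4}} = 1091 \cdot \frac{4}{44841} = \frac{4364}{44841}$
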